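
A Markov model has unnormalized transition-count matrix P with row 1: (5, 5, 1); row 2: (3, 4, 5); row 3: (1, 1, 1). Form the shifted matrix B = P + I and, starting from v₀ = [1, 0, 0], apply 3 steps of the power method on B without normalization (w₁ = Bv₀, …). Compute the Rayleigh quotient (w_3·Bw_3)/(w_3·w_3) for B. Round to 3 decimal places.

B = P + I has rows (6, 5, 1); (3, 5, 5); (1, 1, 2)
w1 = Bv₀ = (6, 3, 1)
w2 = Bw1 = (52, 38, 11)
w3 = Bw2 = (513, 401, 112)
Bw3 = (5195, 4104, 1138)
w3·Bw3 = 4438195; w3·w3 = 436514; μ ≈ 4438195/436514 = 10.167

10.167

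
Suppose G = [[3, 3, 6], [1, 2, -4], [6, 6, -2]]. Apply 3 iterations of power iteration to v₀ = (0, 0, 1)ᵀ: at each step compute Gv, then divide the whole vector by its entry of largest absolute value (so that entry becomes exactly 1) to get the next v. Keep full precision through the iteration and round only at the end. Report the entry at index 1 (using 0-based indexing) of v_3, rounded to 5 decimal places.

-0.60417

Gv0 = (6.000000, -4.000000, -2.000000); divide by 6.000000 → v1 = (1.000000, -0.666667, -0.333333)
Gv1 = (-1.000000, 1.000000, 2.666667); divide by 2.666667 → v2 = (-0.375000, 0.375000, 1.000000)
Gv2 = (6.000000, -3.625000, -2.000000); divide by 6.000000 → v3 = (1.000000, -0.604167, -0.333333)
Requested entry of v3: -58/96 = -0.60417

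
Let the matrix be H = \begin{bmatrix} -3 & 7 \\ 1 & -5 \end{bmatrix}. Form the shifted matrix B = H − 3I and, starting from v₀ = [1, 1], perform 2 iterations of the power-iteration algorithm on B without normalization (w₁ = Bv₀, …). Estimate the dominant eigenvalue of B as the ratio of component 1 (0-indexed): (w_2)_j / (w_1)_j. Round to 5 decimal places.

μ ≈ -8.14286

B = H − 3I has rows (-6, 7); (1, -8)
w1 = Bv₀ = (1, -7)
w2 = Bw1 = (-55, 57)
Ratio: 57/-7 = -8.14286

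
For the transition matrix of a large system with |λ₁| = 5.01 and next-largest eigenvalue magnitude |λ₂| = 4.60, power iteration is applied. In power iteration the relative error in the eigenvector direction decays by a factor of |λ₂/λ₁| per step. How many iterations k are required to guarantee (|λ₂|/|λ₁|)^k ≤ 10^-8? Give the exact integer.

|λ₂/λ₁| = 4.60/5.01 = 0.91816
Need k ≥ ln(10^-8) / ln(0.91816) = -18.4207 / -0.0854 ≈ 215.750
Smallest integer k satisfying the bound: 216

216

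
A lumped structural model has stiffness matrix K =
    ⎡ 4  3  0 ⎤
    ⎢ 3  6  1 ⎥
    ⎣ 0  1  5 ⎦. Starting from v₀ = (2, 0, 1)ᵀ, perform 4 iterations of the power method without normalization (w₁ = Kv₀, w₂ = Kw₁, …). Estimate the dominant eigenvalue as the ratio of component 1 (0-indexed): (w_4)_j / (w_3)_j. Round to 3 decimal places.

w1 = Kv₀ = (4·2 + 3·0 + 0·1; 3·2 + 6·0 + 1·1; 0·2 + 1·0 + 5·1) = (8, 7, 5)
w2 = Kw1 = (4·8 + 3·7 + 0·5; 3·8 + 6·7 + 1·5; 0·8 + 1·7 + 5·5) = (53, 71, 32)
w3 = Kw2 = (425, 617, 231)
w4 = Kw3 = (3551, 5208, 1772)
Ratio at component: 5208 / 617 = 8.441

λ ≈ 8.441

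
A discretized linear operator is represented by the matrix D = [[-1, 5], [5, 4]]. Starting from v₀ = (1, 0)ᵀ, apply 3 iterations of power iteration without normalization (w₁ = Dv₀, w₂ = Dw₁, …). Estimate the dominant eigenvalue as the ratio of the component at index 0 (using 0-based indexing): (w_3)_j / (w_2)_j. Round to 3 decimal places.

w1 = Dv₀ = ((-1)·1 + 5·0; 5·1 + 4·0) = (-1, 5)
w2 = Dw1 = ((-1)·(-1) + 5·5; 5·(-1) + 4·5) = (26, 15)
w3 = Dw2 = (49, 190)
Ratio at component: 49 / 26 = 1.885

λ ≈ 1.885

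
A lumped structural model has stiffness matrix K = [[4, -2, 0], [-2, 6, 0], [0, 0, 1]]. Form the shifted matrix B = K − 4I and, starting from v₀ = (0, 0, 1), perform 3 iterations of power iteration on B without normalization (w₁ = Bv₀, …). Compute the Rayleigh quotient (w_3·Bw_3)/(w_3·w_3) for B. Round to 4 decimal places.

μ ≈ -3.0000

B = K − 4I has rows (0, -2, 0); (-2, 2, 0); (0, 0, -3)
w1 = Bv₀ = (0·0 + (-2)·0 + 0·1; (-2)·0 + 2·0 + 0·1; 0·0 + 0·0 + (-3)·1) = (0, 0, -3)
w2 = Bw1 = (0·0 + (-2)·0 + 0·(-3); (-2)·0 + 2·0 + 0·(-3); 0·0 + 0·0 + (-3)·(-3)) = (0, 0, 9)
w3 = Bw2 = (0, 0, -27)
Bw3 = (0, 0, 81)
w3·Bw3 = -2187; w3·w3 = 729; μ ≈ -2187/729 = -3.0000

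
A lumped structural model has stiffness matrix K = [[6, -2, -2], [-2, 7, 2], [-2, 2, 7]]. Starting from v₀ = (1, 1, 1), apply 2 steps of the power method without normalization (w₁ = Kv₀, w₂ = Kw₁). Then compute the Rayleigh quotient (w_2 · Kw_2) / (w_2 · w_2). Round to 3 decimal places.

w1 = Kv₀ = (6·1 + (-2)·1 + (-2)·1; (-2)·1 + 7·1 + 2·1; (-2)·1 + 2·1 + 7·1) = (2, 7, 7)
w2 = Kw1 = (6·2 + (-2)·7 + (-2)·7; (-2)·2 + 7·7 + 2·7; (-2)·2 + 2·7 + 7·7) = (-16, 59, 59)
Kw2 = (-332, 563, 563)
w2·Kw2 = (-16)·(-332) + 59·563 + 59·563 = 71746; w2·w2 = (-16)·(-16) + 59·59 + 59·59 = 7218
λ ≈ 71746/7218 = 9.940

λ ≈ 9.940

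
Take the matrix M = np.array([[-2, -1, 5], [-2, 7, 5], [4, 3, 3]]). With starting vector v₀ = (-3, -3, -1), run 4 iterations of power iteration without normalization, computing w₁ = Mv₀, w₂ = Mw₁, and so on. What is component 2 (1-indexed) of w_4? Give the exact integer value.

-23408

w1 = Mv₀ = (4, -20, -24)
w2 = Mw1 = (-108, -268, -116)
w3 = Mw2 = (-96, -2240, -1584)
w4 = Mw3 = (-5488, -23408, -11856)
The requested component of w4 is -23408.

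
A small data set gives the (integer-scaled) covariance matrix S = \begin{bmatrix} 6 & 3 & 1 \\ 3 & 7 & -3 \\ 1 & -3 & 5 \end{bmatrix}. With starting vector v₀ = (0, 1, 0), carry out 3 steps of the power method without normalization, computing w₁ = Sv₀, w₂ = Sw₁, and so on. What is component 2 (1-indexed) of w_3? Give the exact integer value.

w1 = Sv₀ = (3, 7, -3)
w2 = Sw1 = (36, 67, -33)
w3 = Sw2 = (384, 676, -330)
The requested component of w3 is 676.

676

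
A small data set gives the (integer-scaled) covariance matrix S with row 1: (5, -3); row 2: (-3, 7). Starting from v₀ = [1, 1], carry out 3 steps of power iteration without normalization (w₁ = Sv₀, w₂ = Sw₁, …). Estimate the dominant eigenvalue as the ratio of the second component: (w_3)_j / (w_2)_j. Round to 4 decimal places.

λ ≈ 7.2727

w1 = Sv₀ = (5·1 + (-3)·1; (-3)·1 + 7·1) = (2, 4)
w2 = Sw1 = (5·2 + (-3)·4; (-3)·2 + 7·4) = (-2, 22)
w3 = Sw2 = (-76, 160)
Ratio at component: 160 / 22 = 7.2727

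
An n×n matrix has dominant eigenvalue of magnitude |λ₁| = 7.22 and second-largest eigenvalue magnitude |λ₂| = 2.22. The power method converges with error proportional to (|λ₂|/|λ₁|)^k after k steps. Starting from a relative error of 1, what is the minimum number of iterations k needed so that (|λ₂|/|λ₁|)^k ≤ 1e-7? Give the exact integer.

|λ₂/λ₁| = 2.22/7.22 = 0.30748
Need k ≥ ln(1e-7) / ln(0.30748) = -16.1181 / -1.1793 ≈ 13.667
Smallest integer k satisfying the bound: 14

14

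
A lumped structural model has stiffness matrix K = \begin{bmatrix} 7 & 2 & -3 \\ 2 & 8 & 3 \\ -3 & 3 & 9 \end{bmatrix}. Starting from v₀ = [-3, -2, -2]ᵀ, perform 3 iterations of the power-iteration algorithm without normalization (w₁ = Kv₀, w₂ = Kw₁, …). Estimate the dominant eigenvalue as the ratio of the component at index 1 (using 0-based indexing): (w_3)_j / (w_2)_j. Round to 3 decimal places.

λ ≈ 10.521

w1 = Kv₀ = (7·(-3) + 2·(-2) + (-3)·(-2); 2·(-3) + 8·(-2) + 3·(-2); (-3)·(-3) + 3·(-2) + 9·(-2)) = (-19, -28, -15)
w2 = Kw1 = (7·(-19) + 2·(-28) + (-3)·(-15); 2·(-19) + 8·(-28) + 3·(-15); (-3)·(-19) + 3·(-28) + 9·(-15)) = (-144, -307, -162)
w3 = Kw2 = (-1136, -3230, -1947)
Ratio at component: -3230 / -307 = 10.521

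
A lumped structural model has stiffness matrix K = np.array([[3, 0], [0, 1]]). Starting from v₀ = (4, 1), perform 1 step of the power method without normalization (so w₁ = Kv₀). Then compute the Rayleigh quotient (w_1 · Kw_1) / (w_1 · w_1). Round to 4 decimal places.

2.9862

w1 = Kv₀ = (3·4 + 0·1; 0·4 + 1·1) = (12, 1)
Kw1 = (36, 1)
w1·Kw1 = 12·36 + 1·1 = 433; w1·w1 = 12·12 + 1·1 = 145
λ ≈ 433/145 = 2.9862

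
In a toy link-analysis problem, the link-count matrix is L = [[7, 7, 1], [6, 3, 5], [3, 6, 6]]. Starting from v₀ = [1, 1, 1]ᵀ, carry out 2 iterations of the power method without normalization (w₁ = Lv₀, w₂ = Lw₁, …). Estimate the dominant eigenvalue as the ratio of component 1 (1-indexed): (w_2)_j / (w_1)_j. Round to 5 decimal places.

λ ≈ 14.53333

w1 = Lv₀ = (7·1 + 7·1 + 1·1; 6·1 + 3·1 + 5·1; 3·1 + 6·1 + 6·1) = (15, 14, 15)
w2 = Lw1 = (7·15 + 7·14 + 1·15; 6·15 + 3·14 + 5·15; 3·15 + 6·14 + 6·15) = (218, 207, 219)
Ratio at component: 218 / 15 = 14.53333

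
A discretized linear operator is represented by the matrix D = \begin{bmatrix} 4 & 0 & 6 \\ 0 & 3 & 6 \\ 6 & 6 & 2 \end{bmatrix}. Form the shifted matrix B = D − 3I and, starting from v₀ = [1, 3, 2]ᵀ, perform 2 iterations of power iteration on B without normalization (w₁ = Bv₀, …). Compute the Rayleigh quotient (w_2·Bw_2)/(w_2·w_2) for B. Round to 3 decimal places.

B = D − 3I has rows (1, 0, 6); (0, 0, 6); (6, 6, -1)
w1 = Bv₀ = (13, 12, 22)
w2 = Bw1 = (145, 132, 128)
Bw2 = (913, 768, 1534)
w2·Bw2 = 430113; w2·w2 = 54833; μ ≈ 430113/54833 = 7.844

μ ≈ 7.844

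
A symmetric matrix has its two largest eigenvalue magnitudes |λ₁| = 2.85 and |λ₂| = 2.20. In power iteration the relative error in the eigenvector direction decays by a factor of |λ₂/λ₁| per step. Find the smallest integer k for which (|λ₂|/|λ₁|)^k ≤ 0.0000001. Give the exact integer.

|λ₂/λ₁| = 2.20/2.85 = 0.77193
Need k ≥ ln(0.0000001) / ln(0.77193) = -16.1181 / -0.2589 ≈ 62.265
Smallest integer k satisfying the bound: 63

63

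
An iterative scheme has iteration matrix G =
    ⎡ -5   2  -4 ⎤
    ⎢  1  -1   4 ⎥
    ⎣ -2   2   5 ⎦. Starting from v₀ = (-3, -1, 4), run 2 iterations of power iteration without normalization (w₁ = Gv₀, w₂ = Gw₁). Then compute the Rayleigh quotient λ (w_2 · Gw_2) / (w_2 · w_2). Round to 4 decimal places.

λ ≈ 6.3389

w1 = Gv₀ = (-3, 14, 24)
w2 = Gw1 = (-53, 79, 154)
Gw2 = (-193, 484, 1034)
w2·Gw2 = (-53)·(-193) + 79·484 + 154·1034 = 207701; w2·w2 = (-53)·(-53) + 79·79 + 154·154 = 32766
λ ≈ 207701/32766 = 6.3389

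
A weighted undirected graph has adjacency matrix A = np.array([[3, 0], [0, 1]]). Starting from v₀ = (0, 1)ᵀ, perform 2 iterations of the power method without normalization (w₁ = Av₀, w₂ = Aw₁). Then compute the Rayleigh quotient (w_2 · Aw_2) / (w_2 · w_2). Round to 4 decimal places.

1.0000

w1 = Av₀ = (3·0 + 0·1; 0·0 + 1·1) = (0, 1)
w2 = Aw1 = (3·0 + 0·1; 0·0 + 1·1) = (0, 1)
Aw2 = (0, 1)
w2·Aw2 = 0·0 + 1·1 = 1; w2·w2 = 0·0 + 1·1 = 1
λ ≈ 1/1 = 1.0000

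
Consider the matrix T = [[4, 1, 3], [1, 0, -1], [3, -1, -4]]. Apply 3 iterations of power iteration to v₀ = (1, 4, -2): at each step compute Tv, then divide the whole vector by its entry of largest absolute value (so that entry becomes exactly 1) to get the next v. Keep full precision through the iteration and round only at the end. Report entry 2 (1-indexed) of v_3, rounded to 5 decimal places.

Tv0 = (2.000000, 3.000000, 7.000000); divide by 7.000000 → v1 = (0.285714, 0.428571, 1.000000)
Tv1 = (4.571429, -0.714286, -3.571429); divide by 4.571429 → v2 = (1.000000, -0.156250, -0.781250)
Tv2 = (1.500000, 1.781250, 6.281250); divide by 6.281250 → v3 = (0.238806, 0.283582, 1.000000)
Requested entry of v3: 57/201 = 0.28358

0.28358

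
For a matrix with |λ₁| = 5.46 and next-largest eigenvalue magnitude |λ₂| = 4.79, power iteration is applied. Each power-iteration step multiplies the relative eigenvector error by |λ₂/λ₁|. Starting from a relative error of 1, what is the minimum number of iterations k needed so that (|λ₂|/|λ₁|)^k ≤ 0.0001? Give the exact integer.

71

|λ₂/λ₁| = 4.79/5.46 = 0.87729
Need k ≥ ln(0.0001) / ln(0.87729) = -9.2103 / -0.1309 ≈ 70.352
Smallest integer k satisfying the bound: 71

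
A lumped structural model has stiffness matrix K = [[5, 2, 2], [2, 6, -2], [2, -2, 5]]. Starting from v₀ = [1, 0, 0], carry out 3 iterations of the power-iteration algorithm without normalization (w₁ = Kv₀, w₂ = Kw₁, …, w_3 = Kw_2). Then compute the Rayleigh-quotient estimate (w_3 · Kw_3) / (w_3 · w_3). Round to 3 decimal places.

7.225

w1 = Kv₀ = (5·1 + 2·0 + 2·0; 2·1 + 6·0 + (-2)·0; 2·1 + (-2)·0 + 5·0) = (5, 2, 2)
w2 = Kw1 = (5·5 + 2·2 + 2·2; 2·5 + 6·2 + (-2)·2; 2·5 + (-2)·2 + 5·2) = (33, 18, 16)
w3 = Kw2 = (233, 142, 110)
Kw3 = (1669, 1098, 732)
w3·Kw3 = 233·1669 + 142·1098 + 110·732 = 625313; w3·w3 = 233·233 + 142·142 + 110·110 = 86553
λ ≈ 625313/86553 = 7.225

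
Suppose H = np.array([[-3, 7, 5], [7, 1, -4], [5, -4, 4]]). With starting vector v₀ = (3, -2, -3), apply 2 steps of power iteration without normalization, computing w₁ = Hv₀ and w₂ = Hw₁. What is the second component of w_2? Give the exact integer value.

w1 = Hv₀ = ((-3)·3 + 7·(-2) + 5·(-3); 7·3 + 1·(-2) + (-4)·(-3); 5·3 + (-4)·(-2) + 4·(-3)) = (-38, 31, 11)
w2 = Hw1 = ((-3)·(-38) + 7·31 + 5·11; 7·(-38) + 1·31 + (-4)·11; 5·(-38) + (-4)·31 + 4·11) = (386, -279, -270)
The requested component of w2 is -279.

-279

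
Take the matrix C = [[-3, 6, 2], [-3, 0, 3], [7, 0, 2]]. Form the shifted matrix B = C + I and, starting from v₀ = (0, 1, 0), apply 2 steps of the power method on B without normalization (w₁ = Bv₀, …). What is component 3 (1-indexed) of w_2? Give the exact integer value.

42

B = C + I has rows (-2, 6, 2); (-3, 1, 3); (7, 0, 3)
w1 = Bv₀ = ((-2)·0 + 6·1 + 2·0; (-3)·0 + 1·1 + 3·0; 7·0 + 0·1 + 3·0) = (6, 1, 0)
w2 = Bw1 = ((-2)·6 + 6·1 + 2·0; (-3)·6 + 1·1 + 3·0; 7·6 + 0·1 + 3·0) = (-6, -17, 42)
Requested component of w2: 42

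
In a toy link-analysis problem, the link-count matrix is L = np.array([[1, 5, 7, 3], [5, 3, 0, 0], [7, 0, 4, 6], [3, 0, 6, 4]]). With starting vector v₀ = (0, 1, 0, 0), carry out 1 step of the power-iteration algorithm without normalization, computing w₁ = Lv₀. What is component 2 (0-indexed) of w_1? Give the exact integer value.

0

w1 = Lv₀ = (5, 3, 0, 0)
The requested component of w1 is 0.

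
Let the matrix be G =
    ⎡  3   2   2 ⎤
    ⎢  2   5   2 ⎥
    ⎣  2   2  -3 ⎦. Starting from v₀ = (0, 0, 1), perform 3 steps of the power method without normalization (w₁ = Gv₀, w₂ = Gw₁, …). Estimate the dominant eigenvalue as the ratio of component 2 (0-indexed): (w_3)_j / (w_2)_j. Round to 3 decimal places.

λ ≈ -1.588

w1 = Gv₀ = (3·0 + 2·0 + 2·1; 2·0 + 5·0 + 2·1; 2·0 + 2·0 + (-3)·1) = (2, 2, -3)
w2 = Gw1 = (3·2 + 2·2 + 2·(-3); 2·2 + 5·2 + 2·(-3); 2·2 + 2·2 + (-3)·(-3)) = (4, 8, 17)
w3 = Gw2 = (62, 82, -27)
Ratio at component: -27 / 17 = -1.588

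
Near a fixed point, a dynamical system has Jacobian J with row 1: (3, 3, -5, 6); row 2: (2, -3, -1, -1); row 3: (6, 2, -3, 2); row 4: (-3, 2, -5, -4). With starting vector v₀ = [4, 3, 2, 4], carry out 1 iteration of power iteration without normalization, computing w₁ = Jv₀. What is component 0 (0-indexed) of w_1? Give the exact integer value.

35

w1 = Jv₀ = (3·4 + 3·3 + (-5)·2 + 6·4; 2·4 + (-3)·3 + (-1)·2 + (-1)·4; 6·4 + 2·3 + (-3)·2 + 2·4; (-3)·4 + 2·3 + (-5)·2 + (-4)·4) = (35, -7, 32, -32)
The requested component of w1 is 35.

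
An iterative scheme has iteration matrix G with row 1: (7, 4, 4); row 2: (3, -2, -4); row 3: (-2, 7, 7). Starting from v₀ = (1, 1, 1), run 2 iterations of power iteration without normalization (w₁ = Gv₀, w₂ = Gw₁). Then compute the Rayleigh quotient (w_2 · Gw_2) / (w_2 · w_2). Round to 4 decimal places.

7.5950

w1 = Gv₀ = (7·1 + 4·1 + 4·1; 3·1 + (-2)·1 + (-4)·1; (-2)·1 + 7·1 + 7·1) = (15, -3, 12)
w2 = Gw1 = (7·15 + 4·(-3) + 4·12; 3·15 + (-2)·(-3) + (-4)·12; (-2)·15 + 7·(-3) + 7·12) = (141, 3, 33)
Gw2 = (1131, 285, -30)
w2·Gw2 = 141·1131 + 3·285 + 33·(-30) = 159336; w2·w2 = 141·141 + 3·3 + 33·33 = 20979
λ ≈ 159336/20979 = 7.5950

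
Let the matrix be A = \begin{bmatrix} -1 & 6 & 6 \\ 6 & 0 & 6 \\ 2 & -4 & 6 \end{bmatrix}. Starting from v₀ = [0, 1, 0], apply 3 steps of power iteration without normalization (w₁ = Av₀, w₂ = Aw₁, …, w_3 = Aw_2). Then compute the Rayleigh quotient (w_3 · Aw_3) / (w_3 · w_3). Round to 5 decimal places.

λ ≈ 1.55262

w1 = Av₀ = ((-1)·0 + 6·1 + 6·0; 6·0 + 0·1 + 6·0; 2·0 + (-4)·1 + 6·0) = (6, 0, -4)
w2 = Aw1 = ((-1)·6 + 6·0 + 6·(-4); 6·6 + 0·0 + 6·(-4); 2·6 + (-4)·0 + 6·(-4)) = (-30, 12, -12)
w3 = Aw2 = (30, -252, -180)
Aw3 = (-2622, -900, -12)
w3·Aw3 = 30·(-2622) + (-252)·(-900) + (-180)·(-12) = 150300; w3·w3 = 30·30 + (-252)·(-252) + (-180)·(-180) = 96804
λ ≈ 150300/96804 = 1.55262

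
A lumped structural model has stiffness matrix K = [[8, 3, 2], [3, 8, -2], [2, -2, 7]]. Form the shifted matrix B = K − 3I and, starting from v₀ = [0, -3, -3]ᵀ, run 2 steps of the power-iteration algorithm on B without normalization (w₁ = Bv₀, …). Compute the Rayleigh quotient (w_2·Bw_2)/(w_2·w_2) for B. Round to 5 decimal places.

B = K − 3I has rows (5, 3, 2); (3, 5, -2); (2, -2, 4)
w1 = Bv₀ = (5·0 + 3·(-3) + 2·(-3); 3·0 + 5·(-3) + (-2)·(-3); 2·0 + (-2)·(-3) + 4·(-3)) = (-15, -9, -6)
w2 = Bw1 = (5·(-15) + 3·(-9) + 2·(-6); 3·(-15) + 5·(-9) + (-2)·(-6); 2·(-15) + (-2)·(-9) + 4·(-6)) = (-114, -78, -36)
Bw2 = (-876, -660, -216)
w2·Bw2 = 159120; w2·w2 = 20376; μ ≈ 159120/20376 = 7.80919

7.80919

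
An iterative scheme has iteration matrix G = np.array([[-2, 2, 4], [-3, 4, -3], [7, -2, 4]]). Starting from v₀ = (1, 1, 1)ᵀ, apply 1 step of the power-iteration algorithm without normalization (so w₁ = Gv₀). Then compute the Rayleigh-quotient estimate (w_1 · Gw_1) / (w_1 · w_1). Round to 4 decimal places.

w1 = Gv₀ = ((-2)·1 + 2·1 + 4·1; (-3)·1 + 4·1 + (-3)·1; 7·1 + (-2)·1 + 4·1) = (4, -2, 9)
Gw1 = (24, -47, 68)
w1·Gw1 = 4·24 + (-2)·(-47) + 9·68 = 802; w1·w1 = 4·4 + (-2)·(-2) + 9·9 = 101
λ ≈ 802/101 = 7.9406

7.9406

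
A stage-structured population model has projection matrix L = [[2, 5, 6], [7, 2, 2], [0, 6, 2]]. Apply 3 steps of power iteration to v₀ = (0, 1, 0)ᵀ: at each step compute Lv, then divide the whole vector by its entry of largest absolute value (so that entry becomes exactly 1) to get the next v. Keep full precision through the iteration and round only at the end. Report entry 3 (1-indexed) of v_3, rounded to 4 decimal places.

Lv0 = (5.00000, 2.00000, 6.00000); divide by 6.00000 → v1 = (0.83333, 0.33333, 1.00000)
Lv1 = (9.33333, 8.50000, 4.00000); divide by 9.33333 → v2 = (1.00000, 0.91071, 0.42857)
Lv2 = (9.12500, 9.67857, 6.32143); divide by 9.67857 → v3 = (0.94280, 1.00000, 0.65314)
Requested entry of v3: 354/542 = 0.6531

0.6531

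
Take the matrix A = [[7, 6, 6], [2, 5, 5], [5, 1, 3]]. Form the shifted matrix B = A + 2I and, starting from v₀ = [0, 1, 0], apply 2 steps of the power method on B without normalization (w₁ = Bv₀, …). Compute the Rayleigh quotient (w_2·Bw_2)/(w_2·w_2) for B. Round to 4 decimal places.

μ ≈ 15.1634

B = A + 2I has rows (9, 6, 6); (2, 7, 5); (5, 1, 5)
w1 = Bv₀ = (6, 7, 1)
w2 = Bw1 = (102, 66, 42)
Bw2 = (1566, 876, 786)
w2·Bw2 = 250560; w2·w2 = 16524; μ ≈ 250560/16524 = 15.1634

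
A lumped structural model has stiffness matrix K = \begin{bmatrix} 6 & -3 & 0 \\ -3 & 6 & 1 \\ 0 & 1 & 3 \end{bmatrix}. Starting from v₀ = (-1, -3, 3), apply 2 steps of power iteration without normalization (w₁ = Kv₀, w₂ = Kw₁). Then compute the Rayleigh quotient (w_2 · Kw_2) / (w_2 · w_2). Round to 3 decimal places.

8.716

w1 = Kv₀ = (3, -12, 6)
w2 = Kw1 = (54, -75, 6)
Kw2 = (549, -606, -57)
w2·Kw2 = 54·549 + (-75)·(-606) + 6·(-57) = 74754; w2·w2 = 54·54 + (-75)·(-75) + 6·6 = 8577
λ ≈ 74754/8577 = 8.716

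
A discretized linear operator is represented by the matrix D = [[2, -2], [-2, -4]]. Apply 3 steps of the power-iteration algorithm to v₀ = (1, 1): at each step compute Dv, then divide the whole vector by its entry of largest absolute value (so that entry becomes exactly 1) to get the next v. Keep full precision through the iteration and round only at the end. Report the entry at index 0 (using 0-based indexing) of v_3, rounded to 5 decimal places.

Dv0 = (0.000000, -6.000000); divide by -6.000000 → v1 = (0.000000, 1.000000)
Dv1 = (-2.000000, -4.000000); divide by -4.000000 → v2 = (0.500000, 1.000000)
Dv2 = (-1.000000, -5.000000); divide by -5.000000 → v3 = (0.200000, 1.000000)
Requested entry of v3: -24/-120 = 0.20000

0.20000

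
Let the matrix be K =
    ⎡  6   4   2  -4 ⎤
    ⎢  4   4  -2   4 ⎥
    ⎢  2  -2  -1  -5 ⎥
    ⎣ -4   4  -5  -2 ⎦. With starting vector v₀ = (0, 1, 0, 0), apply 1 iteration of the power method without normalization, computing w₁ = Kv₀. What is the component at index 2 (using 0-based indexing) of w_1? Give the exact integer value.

w1 = Kv₀ = (6·0 + 4·1 + 2·0 + (-4)·0; 4·0 + 4·1 + (-2)·0 + 4·0; 2·0 + (-2)·1 + (-1)·0 + (-5)·0; (-4)·0 + 4·1 + (-5)·0 + (-2)·0) = (4, 4, -2, 4)
The requested component of w1 is -2.

-2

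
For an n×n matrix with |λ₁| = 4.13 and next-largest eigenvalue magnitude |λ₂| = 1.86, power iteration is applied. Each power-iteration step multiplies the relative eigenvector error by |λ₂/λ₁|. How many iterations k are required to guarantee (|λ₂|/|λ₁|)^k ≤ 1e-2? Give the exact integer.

|λ₂/λ₁| = 1.86/4.13 = 0.45036
Need k ≥ ln(1e-2) / ln(0.45036) = -4.6052 / -0.7977 ≈ 5.773
Smallest integer k satisfying the bound: 6

6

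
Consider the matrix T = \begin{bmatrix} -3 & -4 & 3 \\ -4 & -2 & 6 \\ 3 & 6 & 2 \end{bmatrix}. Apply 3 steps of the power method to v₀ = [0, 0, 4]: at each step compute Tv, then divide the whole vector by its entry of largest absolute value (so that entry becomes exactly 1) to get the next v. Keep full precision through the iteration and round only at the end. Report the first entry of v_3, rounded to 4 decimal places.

Tv0 = (12.00000, 24.00000, 8.00000); divide by 24.00000 → v1 = (0.50000, 1.00000, 0.33333)
Tv1 = (-4.50000, -2.00000, 8.16667); divide by 8.16667 → v2 = (-0.55102, -0.24490, 1.00000)
Tv2 = (5.63265, 8.69388, -1.12245); divide by 8.69388 → v3 = (0.64789, 1.00000, -0.12911)
Requested entry of v3: 1104/1704 = 0.6479

0.6479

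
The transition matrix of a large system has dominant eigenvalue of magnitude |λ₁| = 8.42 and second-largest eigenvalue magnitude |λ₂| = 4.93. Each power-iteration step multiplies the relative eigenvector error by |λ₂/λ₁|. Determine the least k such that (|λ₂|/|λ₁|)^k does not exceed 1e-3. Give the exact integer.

|λ₂/λ₁| = 4.93/8.42 = 0.58551
Need k ≥ ln(1e-3) / ln(0.58551) = -6.9078 / -0.5353 ≈ 12.905
Smallest integer k satisfying the bound: 13

13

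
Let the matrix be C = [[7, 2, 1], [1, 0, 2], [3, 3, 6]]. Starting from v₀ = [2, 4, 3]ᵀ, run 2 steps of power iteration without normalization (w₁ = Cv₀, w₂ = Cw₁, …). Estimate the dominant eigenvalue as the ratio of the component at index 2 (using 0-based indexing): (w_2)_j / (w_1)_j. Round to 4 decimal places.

w1 = Cv₀ = (7·2 + 2·4 + 1·3; 1·2 + 0·4 + 2·3; 3·2 + 3·4 + 6·3) = (25, 8, 36)
w2 = Cw1 = (7·25 + 2·8 + 1·36; 1·25 + 0·8 + 2·36; 3·25 + 3·8 + 6·36) = (227, 97, 315)
Ratio at component: 315 / 36 = 8.7500

8.7500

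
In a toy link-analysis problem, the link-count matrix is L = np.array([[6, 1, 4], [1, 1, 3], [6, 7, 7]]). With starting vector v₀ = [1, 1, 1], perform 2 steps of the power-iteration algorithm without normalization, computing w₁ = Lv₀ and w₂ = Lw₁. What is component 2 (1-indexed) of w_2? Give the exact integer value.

76

w1 = Lv₀ = (11, 5, 20)
w2 = Lw1 = (151, 76, 241)
The requested component of w2 is 76.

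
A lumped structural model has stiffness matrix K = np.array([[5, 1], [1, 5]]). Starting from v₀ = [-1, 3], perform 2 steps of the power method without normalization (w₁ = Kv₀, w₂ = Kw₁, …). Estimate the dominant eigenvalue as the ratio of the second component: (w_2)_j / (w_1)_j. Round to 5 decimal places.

w1 = Kv₀ = (-2, 14)
w2 = Kw1 = (4, 68)
Ratio at component: 68 / 14 = 4.85714

λ ≈ 4.85714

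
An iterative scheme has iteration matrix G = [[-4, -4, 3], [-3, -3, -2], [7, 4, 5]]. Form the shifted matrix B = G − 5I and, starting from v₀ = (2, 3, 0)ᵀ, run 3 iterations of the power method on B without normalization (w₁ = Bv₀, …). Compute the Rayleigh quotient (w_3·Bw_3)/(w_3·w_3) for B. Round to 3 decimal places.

-12.712

B = G − 5I has rows (-9, -4, 3); (-3, -8, -2); (7, 4, 0)
w1 = Bv₀ = ((-9)·2 + (-4)·3 + 3·0; (-3)·2 + (-8)·3 + (-2)·0; 7·2 + 4·3 + 0·0) = (-30, -30, 26)
w2 = Bw1 = ((-9)·(-30) + (-4)·(-30) + 3·26; (-3)·(-30) + (-8)·(-30) + (-2)·26; 7·(-30) + 4·(-30) + 0·26) = (468, 278, -330)
w3 = Bw2 = (-6314, -2968, 4388)
Bw3 = (81862, 33910, -56070)
w3·Bw3 = -863556708; w3·w3 = 67930164; μ ≈ -863556708/67930164 = -12.712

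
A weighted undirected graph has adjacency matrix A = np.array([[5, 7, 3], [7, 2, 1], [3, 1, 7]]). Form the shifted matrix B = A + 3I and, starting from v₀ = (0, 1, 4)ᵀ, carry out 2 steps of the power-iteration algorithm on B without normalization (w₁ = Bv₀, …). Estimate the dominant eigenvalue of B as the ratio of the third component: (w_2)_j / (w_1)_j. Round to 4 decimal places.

11.6098

B = A + 3I has rows (8, 7, 3); (7, 5, 1); (3, 1, 10)
w1 = Bv₀ = (8·0 + 7·1 + 3·4; 7·0 + 5·1 + 1·4; 3·0 + 1·1 + 10·4) = (19, 9, 41)
w2 = Bw1 = (8·19 + 7·9 + 3·41; 7·19 + 5·9 + 1·41; 3·19 + 1·9 + 10·41) = (338, 219, 476)
Ratio: 476/41 = 11.6098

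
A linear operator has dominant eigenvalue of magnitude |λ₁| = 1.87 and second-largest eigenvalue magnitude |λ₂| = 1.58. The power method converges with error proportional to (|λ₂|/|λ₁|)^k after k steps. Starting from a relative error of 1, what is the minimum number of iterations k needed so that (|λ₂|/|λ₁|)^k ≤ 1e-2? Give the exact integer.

28

|λ₂/λ₁| = 1.58/1.87 = 0.84492
Need k ≥ ln(1e-2) / ln(0.84492) = -4.6052 / -0.1685 ≈ 27.328
Smallest integer k satisfying the bound: 28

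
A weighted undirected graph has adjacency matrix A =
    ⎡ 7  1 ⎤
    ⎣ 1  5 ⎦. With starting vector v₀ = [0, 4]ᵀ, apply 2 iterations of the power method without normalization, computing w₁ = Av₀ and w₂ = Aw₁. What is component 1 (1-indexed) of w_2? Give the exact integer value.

48

w1 = Av₀ = (4, 20)
w2 = Aw1 = (48, 104)
The requested component of w2 is 48.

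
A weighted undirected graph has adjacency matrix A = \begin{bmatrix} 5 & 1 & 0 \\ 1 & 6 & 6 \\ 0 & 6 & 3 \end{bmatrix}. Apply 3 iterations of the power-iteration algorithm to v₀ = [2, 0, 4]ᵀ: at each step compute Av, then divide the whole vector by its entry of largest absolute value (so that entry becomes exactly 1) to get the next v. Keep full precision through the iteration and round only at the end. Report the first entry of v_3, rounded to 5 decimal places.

0.23268

Av0 = (10.000000, 26.000000, 12.000000); divide by 26.000000 → v1 = (0.384615, 1.000000, 0.461538)
Av1 = (2.923077, 9.153846, 7.384615); divide by 9.153846 → v2 = (0.319328, 1.000000, 0.806723)
Av2 = (2.596639, 11.159664, 8.420168); divide by 11.159664 → v3 = (0.232681, 1.000000, 0.754518)
Requested entry of v3: 618/2656 = 0.23268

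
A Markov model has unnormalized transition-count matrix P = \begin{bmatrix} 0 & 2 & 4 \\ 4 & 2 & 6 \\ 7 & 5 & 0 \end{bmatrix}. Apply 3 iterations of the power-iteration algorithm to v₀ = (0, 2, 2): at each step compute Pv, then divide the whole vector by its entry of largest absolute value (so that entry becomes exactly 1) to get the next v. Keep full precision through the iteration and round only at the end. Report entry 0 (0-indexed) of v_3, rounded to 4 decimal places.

Pv0 = (12.00000, 16.00000, 10.00000); divide by 16.00000 → v1 = (0.75000, 1.00000, 0.62500)
Pv1 = (4.50000, 8.75000, 10.25000); divide by 10.25000 → v2 = (0.43902, 0.85366, 1.00000)
Pv2 = (5.70732, 9.46341, 7.34146); divide by 9.46341 → v3 = (0.60309, 1.00000, 0.77577)
Requested entry of v3: 936/1552 = 0.6031

0.6031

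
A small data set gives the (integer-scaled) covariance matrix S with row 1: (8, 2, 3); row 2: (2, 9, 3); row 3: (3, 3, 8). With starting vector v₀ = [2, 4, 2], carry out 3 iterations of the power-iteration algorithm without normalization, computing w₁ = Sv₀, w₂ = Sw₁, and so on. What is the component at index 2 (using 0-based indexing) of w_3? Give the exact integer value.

w1 = Sv₀ = (30, 46, 34)
w2 = Sw1 = (434, 576, 500)
w3 = Sw2 = (6124, 7552, 7030)
The requested component of w3 is 7030.

7030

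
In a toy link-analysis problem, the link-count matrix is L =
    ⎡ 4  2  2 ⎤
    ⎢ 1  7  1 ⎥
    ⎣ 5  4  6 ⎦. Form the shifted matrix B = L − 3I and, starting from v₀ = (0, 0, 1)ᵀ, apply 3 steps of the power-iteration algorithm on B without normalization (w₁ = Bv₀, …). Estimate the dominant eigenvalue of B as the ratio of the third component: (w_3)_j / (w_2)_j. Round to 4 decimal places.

μ ≈ 6.7391

B = L − 3I has rows (1, 2, 2); (1, 4, 1); (5, 4, 3)
w1 = Bv₀ = (1·0 + 2·0 + 2·1; 1·0 + 4·0 + 1·1; 5·0 + 4·0 + 3·1) = (2, 1, 3)
w2 = Bw1 = (1·2 + 2·1 + 2·3; 1·2 + 4·1 + 1·3; 5·2 + 4·1 + 3·3) = (10, 9, 23)
w3 = Bw2 = (74, 69, 155)
Ratio: 155/23 = 6.7391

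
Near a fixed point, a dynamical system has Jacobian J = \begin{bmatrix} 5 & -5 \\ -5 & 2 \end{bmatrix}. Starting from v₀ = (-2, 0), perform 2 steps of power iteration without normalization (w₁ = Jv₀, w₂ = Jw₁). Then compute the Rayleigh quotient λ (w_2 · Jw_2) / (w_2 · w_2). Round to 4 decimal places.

8.7114

w1 = Jv₀ = (5·(-2) + (-5)·0; (-5)·(-2) + 2·0) = (-10, 10)
w2 = Jw1 = (5·(-10) + (-5)·10; (-5)·(-10) + 2·10) = (-100, 70)
Jw2 = (-850, 640)
w2·Jw2 = (-100)·(-850) + 70·640 = 129800; w2·w2 = (-100)·(-100) + 70·70 = 14900
λ ≈ 129800/14900 = 8.7114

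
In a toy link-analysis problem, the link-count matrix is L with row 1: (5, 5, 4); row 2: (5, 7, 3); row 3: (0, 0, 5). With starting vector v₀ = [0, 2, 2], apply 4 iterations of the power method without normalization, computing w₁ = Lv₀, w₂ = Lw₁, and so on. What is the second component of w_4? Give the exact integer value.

35840

w1 = Lv₀ = (5·0 + 5·2 + 4·2; 5·0 + 7·2 + 3·2; 0·0 + 0·2 + 5·2) = (18, 20, 10)
w2 = Lw1 = (5·18 + 5·20 + 4·10; 5·18 + 7·20 + 3·10; 0·18 + 0·20 + 5·10) = (230, 260, 50)
w3 = Lw2 = (2650, 3120, 250)
w4 = Lw3 = (29850, 35840, 1250)
The requested component of w4 is 35840.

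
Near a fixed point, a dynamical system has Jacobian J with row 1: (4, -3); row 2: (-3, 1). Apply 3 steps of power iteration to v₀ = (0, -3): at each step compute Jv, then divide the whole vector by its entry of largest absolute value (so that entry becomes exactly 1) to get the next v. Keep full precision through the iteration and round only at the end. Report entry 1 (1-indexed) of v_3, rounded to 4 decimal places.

1.0000

Jv0 = (9.00000, -3.00000); divide by 9.00000 → v1 = (1.00000, -0.33333)
Jv1 = (5.00000, -3.33333); divide by 5.00000 → v2 = (1.00000, -0.66667)
Jv2 = (6.00000, -3.66667); divide by 6.00000 → v3 = (1.00000, -0.61111)
Requested entry of v3: 270/270 = 1.0000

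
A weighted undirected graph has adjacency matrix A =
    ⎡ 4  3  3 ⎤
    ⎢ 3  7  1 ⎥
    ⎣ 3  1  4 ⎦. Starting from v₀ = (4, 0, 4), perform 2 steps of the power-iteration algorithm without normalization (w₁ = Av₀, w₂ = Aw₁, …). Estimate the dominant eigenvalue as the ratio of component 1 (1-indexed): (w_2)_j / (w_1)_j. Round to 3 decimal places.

λ ≈ 8.714

w1 = Av₀ = (4·4 + 3·0 + 3·4; 3·4 + 7·0 + 1·4; 3·4 + 1·0 + 4·4) = (28, 16, 28)
w2 = Aw1 = (4·28 + 3·16 + 3·28; 3·28 + 7·16 + 1·28; 3·28 + 1·16 + 4·28) = (244, 224, 212)
Ratio at component: 244 / 28 = 8.714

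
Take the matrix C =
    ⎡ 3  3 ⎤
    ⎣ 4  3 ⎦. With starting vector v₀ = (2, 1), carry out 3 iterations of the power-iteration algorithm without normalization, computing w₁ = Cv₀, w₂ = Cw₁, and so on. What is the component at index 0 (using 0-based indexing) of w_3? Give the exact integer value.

387

w1 = Cv₀ = (9, 11)
w2 = Cw1 = (60, 69)
w3 = Cw2 = (387, 447)
The requested component of w3 is 387.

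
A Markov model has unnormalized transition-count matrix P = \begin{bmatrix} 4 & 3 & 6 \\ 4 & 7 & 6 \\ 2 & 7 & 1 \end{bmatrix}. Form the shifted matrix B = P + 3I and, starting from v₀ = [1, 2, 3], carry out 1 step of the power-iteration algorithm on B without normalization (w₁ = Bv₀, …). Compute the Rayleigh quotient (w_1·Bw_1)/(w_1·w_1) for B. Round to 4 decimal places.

B = P + 3I has rows (7, 3, 6); (4, 10, 6); (2, 7, 4)
w1 = Bv₀ = (31, 42, 28)
Bw1 = (511, 712, 468)
w1·Bw1 = 58849; w1·w1 = 3509; μ ≈ 58849/3509 = 16.7709

μ ≈ 16.7709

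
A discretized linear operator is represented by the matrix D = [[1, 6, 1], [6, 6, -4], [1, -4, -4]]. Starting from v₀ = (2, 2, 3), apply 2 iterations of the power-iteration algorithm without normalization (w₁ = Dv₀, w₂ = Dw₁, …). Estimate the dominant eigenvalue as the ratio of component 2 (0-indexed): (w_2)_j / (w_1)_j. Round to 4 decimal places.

λ ≈ -2.2778

w1 = Dv₀ = (1·2 + 6·2 + 1·3; 6·2 + 6·2 + (-4)·3; 1·2 + (-4)·2 + (-4)·3) = (17, 12, -18)
w2 = Dw1 = (1·17 + 6·12 + 1·(-18); 6·17 + 6·12 + (-4)·(-18); 1·17 + (-4)·12 + (-4)·(-18)) = (71, 246, 41)
Ratio at component: 41 / -18 = -2.2778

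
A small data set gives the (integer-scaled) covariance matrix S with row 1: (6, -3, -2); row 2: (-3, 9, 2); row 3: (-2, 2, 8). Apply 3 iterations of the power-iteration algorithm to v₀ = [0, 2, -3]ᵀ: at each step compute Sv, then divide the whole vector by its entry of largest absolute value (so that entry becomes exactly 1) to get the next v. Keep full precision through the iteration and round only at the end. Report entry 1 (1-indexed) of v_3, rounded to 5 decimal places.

-0.09583

Sv0 = (0.000000, 12.000000, -20.000000); divide by -20.000000 → v1 = (0.000000, -0.600000, 1.000000)
Sv1 = (-0.200000, -3.400000, 6.800000); divide by 6.800000 → v2 = (-0.029412, -0.500000, 1.000000)
Sv2 = (-0.676471, -2.411765, 7.058824); divide by 7.058824 → v3 = (-0.095833, -0.341667, 1.000000)
Requested entry of v3: 92/-960 = -0.09583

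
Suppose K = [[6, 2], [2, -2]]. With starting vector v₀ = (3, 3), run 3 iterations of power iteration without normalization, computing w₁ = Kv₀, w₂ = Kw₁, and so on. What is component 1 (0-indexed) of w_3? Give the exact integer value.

192

w1 = Kv₀ = (6·3 + 2·3; 2·3 + (-2)·3) = (24, 0)
w2 = Kw1 = (6·24 + 2·0; 2·24 + (-2)·0) = (144, 48)
w3 = Kw2 = (960, 192)
The requested component of w3 is 192.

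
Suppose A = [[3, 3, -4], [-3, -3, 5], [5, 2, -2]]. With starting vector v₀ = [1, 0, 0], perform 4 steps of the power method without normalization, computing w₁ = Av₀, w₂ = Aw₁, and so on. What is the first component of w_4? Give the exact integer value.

w1 = Av₀ = (3, -3, 5)
w2 = Aw1 = (-20, 25, -1)
w3 = Aw2 = (19, -20, -48)
w4 = Aw3 = (189, -237, 151)
The requested component of w4 is 189.

189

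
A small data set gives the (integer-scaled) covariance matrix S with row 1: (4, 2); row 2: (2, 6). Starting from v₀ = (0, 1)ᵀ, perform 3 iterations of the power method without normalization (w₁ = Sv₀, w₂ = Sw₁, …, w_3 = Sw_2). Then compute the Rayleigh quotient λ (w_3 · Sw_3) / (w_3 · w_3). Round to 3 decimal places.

7.231

w1 = Sv₀ = (4·0 + 2·1; 2·0 + 6·1) = (2, 6)
w2 = Sw1 = (4·2 + 2·6; 2·2 + 6·6) = (20, 40)
w3 = Sw2 = (160, 280)
Sw3 = (1200, 2000)
w3·Sw3 = 160·1200 + 280·2000 = 752000; w3·w3 = 160·160 + 280·280 = 104000
λ ≈ 752000/104000 = 7.231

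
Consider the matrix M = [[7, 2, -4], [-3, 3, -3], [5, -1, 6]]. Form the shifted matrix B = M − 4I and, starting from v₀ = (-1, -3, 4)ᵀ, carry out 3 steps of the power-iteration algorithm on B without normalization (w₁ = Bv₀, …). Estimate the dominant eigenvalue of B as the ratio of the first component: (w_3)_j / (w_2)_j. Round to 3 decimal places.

μ ≈ -1.991

B = M − 4I has rows (3, 2, -4); (-3, -1, -3); (5, -1, 2)
w1 = Bv₀ = (3·(-1) + 2·(-3) + (-4)·4; (-3)·(-1) + (-1)·(-3) + (-3)·4; 5·(-1) + (-1)·(-3) + 2·4) = (-25, -6, 6)
w2 = Bw1 = (3·(-25) + 2·(-6) + (-4)·6; (-3)·(-25) + (-1)·(-6) + (-3)·6; 5·(-25) + (-1)·(-6) + 2·6) = (-111, 63, -107)
w3 = Bw2 = (221, 591, -832)
Ratio: 221/-111 = -1.991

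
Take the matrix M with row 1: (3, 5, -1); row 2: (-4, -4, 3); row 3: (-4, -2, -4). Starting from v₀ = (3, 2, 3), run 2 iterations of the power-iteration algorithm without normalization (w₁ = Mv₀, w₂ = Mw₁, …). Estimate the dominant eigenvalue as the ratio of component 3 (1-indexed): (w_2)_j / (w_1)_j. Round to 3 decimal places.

w1 = Mv₀ = (16, -11, -28)
w2 = Mw1 = (21, -104, 70)
Ratio at component: 70 / -28 = -2.500

λ ≈ -2.500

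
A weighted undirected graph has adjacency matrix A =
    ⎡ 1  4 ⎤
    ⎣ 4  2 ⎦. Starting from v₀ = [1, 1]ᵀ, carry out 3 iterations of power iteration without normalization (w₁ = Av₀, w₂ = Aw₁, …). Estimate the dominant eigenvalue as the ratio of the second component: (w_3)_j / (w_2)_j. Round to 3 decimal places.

5.625

w1 = Av₀ = (5, 6)
w2 = Aw1 = (29, 32)
w3 = Aw2 = (157, 180)
Ratio at component: 180 / 32 = 5.625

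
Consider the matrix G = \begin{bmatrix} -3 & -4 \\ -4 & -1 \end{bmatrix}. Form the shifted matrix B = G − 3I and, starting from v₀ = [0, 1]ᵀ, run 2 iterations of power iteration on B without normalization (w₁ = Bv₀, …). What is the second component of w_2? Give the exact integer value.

B = G − 3I has rows (-6, -4); (-4, -4)
w1 = Bv₀ = (-4, -4)
w2 = Bw1 = (40, 32)
Requested component of w2: 32

32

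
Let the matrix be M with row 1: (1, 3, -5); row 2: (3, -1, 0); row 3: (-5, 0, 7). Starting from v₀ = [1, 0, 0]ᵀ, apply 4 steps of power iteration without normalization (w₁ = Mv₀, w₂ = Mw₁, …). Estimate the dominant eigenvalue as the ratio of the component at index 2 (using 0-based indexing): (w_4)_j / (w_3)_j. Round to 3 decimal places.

w1 = Mv₀ = (1, 3, -5)
w2 = Mw1 = (35, 0, -40)
w3 = Mw2 = (235, 105, -455)
w4 = Mw3 = (2825, 600, -4360)
Ratio at component: -4360 / -455 = 9.582

λ ≈ 9.582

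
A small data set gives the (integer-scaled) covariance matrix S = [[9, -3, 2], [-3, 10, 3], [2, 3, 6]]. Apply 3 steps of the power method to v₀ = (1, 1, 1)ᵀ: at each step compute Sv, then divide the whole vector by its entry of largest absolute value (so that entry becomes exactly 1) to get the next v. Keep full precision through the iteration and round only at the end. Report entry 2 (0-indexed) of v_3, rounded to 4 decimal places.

Sv0 = (8.00000, 10.00000, 11.00000); divide by 11.00000 → v1 = (0.72727, 0.90909, 1.00000)
Sv1 = (5.81818, 9.90909, 10.18182); divide by 10.18182 → v2 = (0.57143, 0.97321, 1.00000)
Sv2 = (4.22321, 11.01786, 10.06250); divide by 11.01786 → v3 = (0.38331, 1.00000, 0.91329)
Requested entry of v3: 1127/1234 = 0.9133

0.9133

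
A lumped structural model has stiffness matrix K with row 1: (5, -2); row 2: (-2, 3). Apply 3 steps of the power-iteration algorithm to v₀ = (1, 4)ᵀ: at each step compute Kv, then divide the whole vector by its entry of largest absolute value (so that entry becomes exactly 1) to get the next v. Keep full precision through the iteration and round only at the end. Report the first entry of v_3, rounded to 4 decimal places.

1.0000

Kv0 = (-3.00000, 10.00000); divide by 10.00000 → v1 = (-0.30000, 1.00000)
Kv1 = (-3.50000, 3.60000); divide by 3.60000 → v2 = (-0.97222, 1.00000)
Kv2 = (-6.86111, 4.94444); divide by -6.86111 → v3 = (1.00000, -0.72065)
Requested entry of v3: -247/-247 = 1.0000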